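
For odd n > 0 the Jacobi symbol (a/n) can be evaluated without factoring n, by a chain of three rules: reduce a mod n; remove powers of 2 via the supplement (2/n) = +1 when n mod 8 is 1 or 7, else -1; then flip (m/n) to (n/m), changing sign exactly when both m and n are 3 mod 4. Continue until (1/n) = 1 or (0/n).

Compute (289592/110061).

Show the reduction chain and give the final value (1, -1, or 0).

-1

(289592/110061) = (69470/110061)   [reduce mod 110061]
69470 = 2^1·34735; (2/110061) = -1 since 110061 mod 8 = 5, so (69470/110061) = (-1)^1·(34735/110061); sign now -1
reciprocity: (34735/110061) = +1·(110061/34735) since 34735 mod 4 = 3, 110061 mod 4 = 1; sign now -1
(110061/34735) = (5856/34735)   [reduce mod 34735]
5856 = 2^5·183; (2/34735) = +1 since 34735 mod 8 = 7, so (5856/34735) = (+1)^5·(183/34735); sign now -1
reciprocity: (183/34735) = -1·(34735/183) since 183 mod 4 = 3, 34735 mod 4 = 3; sign now +1
(34735/183) = (148/183)   [reduce mod 183]
148 = 2^2·37; (2/183) = +1 since 183 mod 8 = 7, so (148/183) = (+1)^2·(37/183); sign now +1
reciprocity: (37/183) = +1·(183/37) since 37 mod 4 = 1, 183 mod 4 = 3; sign now +1
(183/37) = (35/37)   [reduce mod 37]
reciprocity: (35/37) = +1·(37/35) since 35 mod 4 = 3, 37 mod 4 = 1; sign now +1
(37/35) = (2/35)   [reduce mod 35]
2 = 2^1·1; (2/35) = -1 since 35 mod 8 = 3, so (2/35) = (-1)^1·(1/35); sign now -1
(1/35) = 1; final value = sign = -1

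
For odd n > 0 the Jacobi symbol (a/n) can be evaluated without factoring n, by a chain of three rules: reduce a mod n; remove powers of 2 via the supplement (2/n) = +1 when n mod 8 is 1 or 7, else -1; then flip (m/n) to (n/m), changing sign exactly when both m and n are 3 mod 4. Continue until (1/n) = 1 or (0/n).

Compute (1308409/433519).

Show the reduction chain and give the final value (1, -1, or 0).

(1308409/433519) = (7852/433519)   [reduce mod 433519]
7852 = 2^2·1963; (2/433519) = +1 since 433519 mod 8 = 7, so (7852/433519) = (+1)^2·(1963/433519); sign now +1
reciprocity: (1963/433519) = -1·(433519/1963) since 1963 mod 4 = 3, 433519 mod 4 = 3; sign now -1
(433519/1963) = (1659/1963)   [reduce mod 1963]
reciprocity: (1659/1963) = -1·(1963/1659) since 1659 mod 4 = 3, 1963 mod 4 = 3; sign now +1
(1963/1659) = (304/1659)   [reduce mod 1659]
304 = 2^4·19; (2/1659) = -1 since 1659 mod 8 = 3, so (304/1659) = (-1)^4·(19/1659); sign now +1
reciprocity: (19/1659) = -1·(1659/19) since 19 mod 4 = 3, 1659 mod 4 = 3; sign now -1
(1659/19) = (6/19)   [reduce mod 19]
6 = 2^1·3; (2/19) = -1 since 19 mod 8 = 3, so (6/19) = (-1)^1·(3/19); sign now +1
reciprocity: (3/19) = -1·(19/3) since 3 mod 4 = 3, 19 mod 4 = 3; sign now -1
(19/3) = (1/3)   [reduce mod 3]
(1/3) = 1; final value = sign = -1

-1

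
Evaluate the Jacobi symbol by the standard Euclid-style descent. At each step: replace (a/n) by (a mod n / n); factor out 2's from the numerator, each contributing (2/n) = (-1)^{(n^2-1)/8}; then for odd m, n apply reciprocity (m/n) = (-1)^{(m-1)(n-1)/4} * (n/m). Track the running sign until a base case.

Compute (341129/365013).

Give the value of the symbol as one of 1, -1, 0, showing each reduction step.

reciprocity: (341129/365013) = +1·(365013/341129) since 341129 mod 4 = 1, 365013 mod 4 = 1; sign now +1
(365013/341129) = (23884/341129)   [reduce mod 341129]
23884 = 2^2·5971; (2/341129) = +1 since 341129 mod 8 = 1, so (23884/341129) = (+1)^2·(5971/341129); sign now +1
reciprocity: (5971/341129) = +1·(341129/5971) since 5971 mod 4 = 3, 341129 mod 4 = 1; sign now +1
(341129/5971) = (782/5971)   [reduce mod 5971]
782 = 2^1·391; (2/5971) = -1 since 5971 mod 8 = 3, so (782/5971) = (-1)^1·(391/5971); sign now -1
reciprocity: (391/5971) = -1·(5971/391) since 391 mod 4 = 3, 5971 mod 4 = 3; sign now +1
(5971/391) = (106/391)   [reduce mod 391]
106 = 2^1·53; (2/391) = +1 since 391 mod 8 = 7, so (106/391) = (+1)^1·(53/391); sign now +1
reciprocity: (53/391) = +1·(391/53) since 53 mod 4 = 1, 391 mod 4 = 3; sign now +1
(391/53) = (20/53)   [reduce mod 53]
20 = 2^2·5; (2/53) = -1 since 53 mod 8 = 5, so (20/53) = (-1)^2·(5/53); sign now +1
reciprocity: (5/53) = +1·(53/5) since 5 mod 4 = 1, 53 mod 4 = 1; sign now +1
(53/5) = (3/5)   [reduce mod 5]
reciprocity: (3/5) = +1·(5/3) since 3 mod 4 = 3, 5 mod 4 = 1; sign now +1
(5/3) = (2/3)   [reduce mod 3]
2 = 2^1·1; (2/3) = -1 since 3 mod 8 = 3, so (2/3) = (-1)^1·(1/3); sign now -1
(1/3) = 1; final value = sign = -1

-1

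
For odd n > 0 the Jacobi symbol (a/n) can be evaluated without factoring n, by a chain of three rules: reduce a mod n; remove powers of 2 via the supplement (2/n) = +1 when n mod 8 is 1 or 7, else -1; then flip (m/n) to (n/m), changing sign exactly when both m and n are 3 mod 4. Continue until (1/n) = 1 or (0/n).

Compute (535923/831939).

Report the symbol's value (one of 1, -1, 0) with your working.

0

flip (535923/831939) -> (831939/535923): both odd, 535923 mod 4 = 3, 831939 mod 4 = 3, so the flip contributes -1; sign now -1
(831939/535923): 831939 mod 535923 = 296016, so (831939/535923) = (296016/535923)
factor out 2^4: 296016 = 2^4·18501; with 535923 mod 8 = 3, (2/535923) = -1; sign now -1; continue with (18501/535923)
flip (18501/535923) -> (535923/18501): both odd, 18501 mod 4 = 1, 535923 mod 4 = 3, so the flip contributes +1; sign now -1
(535923/18501): 535923 mod 18501 = 17895, so (535923/18501) = (17895/18501)
flip (17895/18501) -> (18501/17895): both odd, 17895 mod 4 = 3, 18501 mod 4 = 1, so the flip contributes +1; sign now -1
(18501/17895): 18501 mod 17895 = 606, so (18501/17895) = (606/17895)
factor out 2^1: 606 = 2^1·303; with 17895 mod 8 = 7, (2/17895) = +1; sign now -1; continue with (303/17895)
flip (303/17895) -> (17895/303): both odd, 303 mod 4 = 3, 17895 mod 4 = 3, so the flip contributes -1; sign now +1
(17895/303): 17895 mod 303 = 18, so (17895/303) = (18/303)
factor out 2^1: 18 = 2^1·9; with 303 mod 8 = 7, (2/303) = +1; sign now +1; continue with (9/303)
flip (9/303) -> (303/9): both odd, 9 mod 4 = 1, 303 mod 4 = 3, so the flip contributes +1; sign now +1
(303/9): 303 mod 9 = 6, so (303/9) = (6/9)
factor out 2^1: 6 = 2^1·3; with 9 mod 8 = 1, (2/9) = +1; sign now +1; continue with (3/9)
flip (3/9) -> (9/3): both odd, 3 mod 4 = 3, 9 mod 4 = 1, so the flip contributes +1; sign now +1
(9/3): 9 mod 3 = 0, so (9/3) = (0/3)
reached (0/3); gcd(a, n) > 1, so (0/3) = 0 and the symbol is 0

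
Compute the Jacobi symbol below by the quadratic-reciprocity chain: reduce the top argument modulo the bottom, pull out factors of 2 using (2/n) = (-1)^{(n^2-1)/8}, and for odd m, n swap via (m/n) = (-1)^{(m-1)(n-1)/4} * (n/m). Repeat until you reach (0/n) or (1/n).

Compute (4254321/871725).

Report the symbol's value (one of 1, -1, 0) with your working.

(4254321/871725): 4254321 mod 871725 = 767421, so (4254321/871725) = (767421/871725)
flip (767421/871725) -> (871725/767421): both odd, 767421 mod 4 = 1, 871725 mod 4 = 1, so the flip contributes +1; sign now +1
(871725/767421): 871725 mod 767421 = 104304, so (871725/767421) = (104304/767421)
factor out 2^4: 104304 = 2^4·6519; with 767421 mod 8 = 5, (2/767421) = -1; sign now +1; continue with (6519/767421)
flip (6519/767421) -> (767421/6519): both odd, 6519 mod 4 = 3, 767421 mod 4 = 1, so the flip contributes +1; sign now +1
(767421/6519): 767421 mod 6519 = 4698, so (767421/6519) = (4698/6519)
factor out 2^1: 4698 = 2^1·2349; with 6519 mod 8 = 7, (2/6519) = +1; sign now +1; continue with (2349/6519)
flip (2349/6519) -> (6519/2349): both odd, 2349 mod 4 = 1, 6519 mod 4 = 3, so the flip contributes +1; sign now +1
(6519/2349): 6519 mod 2349 = 1821, so (6519/2349) = (1821/2349)
flip (1821/2349) -> (2349/1821): both odd, 1821 mod 4 = 1, 2349 mod 4 = 1, so the flip contributes +1; sign now +1
(2349/1821): 2349 mod 1821 = 528, so (2349/1821) = (528/1821)
factor out 2^4: 528 = 2^4·33; with 1821 mod 8 = 5, (2/1821) = -1; sign now +1; continue with (33/1821)
flip (33/1821) -> (1821/33): both odd, 33 mod 4 = 1, 1821 mod 4 = 1, so the flip contributes +1; sign now +1
(1821/33): 1821 mod 33 = 6, so (1821/33) = (6/33)
factor out 2^1: 6 = 2^1·3; with 33 mod 8 = 1, (2/33) = +1; sign now +1; continue with (3/33)
flip (3/33) -> (33/3): both odd, 3 mod 4 = 3, 33 mod 4 = 1, so the flip contributes +1; sign now +1
(33/3): 33 mod 3 = 0, so (33/3) = (0/3)
reached (0/3); gcd(a, n) > 1, so (0/3) = 0 and the symbol is 0

0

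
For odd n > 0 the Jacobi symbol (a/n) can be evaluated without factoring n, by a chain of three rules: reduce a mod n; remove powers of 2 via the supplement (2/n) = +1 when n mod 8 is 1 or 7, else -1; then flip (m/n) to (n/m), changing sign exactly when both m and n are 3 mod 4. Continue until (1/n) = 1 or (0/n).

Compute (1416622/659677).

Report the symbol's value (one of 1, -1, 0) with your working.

-1

(1416622/659677): 1416622 mod 659677 = 97268, so (1416622/659677) = (97268/659677)
factor out 2^2: 97268 = 2^2·24317; with 659677 mod 8 = 5, (2/659677) = -1; sign now +1; continue with (24317/659677)
flip (24317/659677) -> (659677/24317): both odd, 24317 mod 4 = 1, 659677 mod 4 = 1, so the flip contributes +1; sign now +1
(659677/24317): 659677 mod 24317 = 3118, so (659677/24317) = (3118/24317)
factor out 2^1: 3118 = 2^1·1559; with 24317 mod 8 = 5, (2/24317) = -1; sign now -1; continue with (1559/24317)
flip (1559/24317) -> (24317/1559): both odd, 1559 mod 4 = 3, 24317 mod 4 = 1, so the flip contributes +1; sign now -1
(24317/1559): 24317 mod 1559 = 932, so (24317/1559) = (932/1559)
factor out 2^2: 932 = 2^2·233; with 1559 mod 8 = 7, (2/1559) = +1; sign now -1; continue with (233/1559)
flip (233/1559) -> (1559/233): both odd, 233 mod 4 = 1, 1559 mod 4 = 3, so the flip contributes +1; sign now -1
(1559/233): 1559 mod 233 = 161, so (1559/233) = (161/233)
flip (161/233) -> (233/161): both odd, 161 mod 4 = 1, 233 mod 4 = 1, so the flip contributes +1; sign now -1
(233/161): 233 mod 161 = 72, so (233/161) = (72/161)
factor out 2^3: 72 = 2^3·9; with 161 mod 8 = 1, (2/161) = +1; sign now -1; continue with (9/161)
flip (9/161) -> (161/9): both odd, 9 mod 4 = 1, 161 mod 4 = 1, so the flip contributes +1; sign now -1
(161/9): 161 mod 9 = 8, so (161/9) = (8/9)
factor out 2^3: 8 = 2^3·1; with 9 mod 8 = 1, (2/9) = +1; sign now -1; continue with (1/9)
reached (1/9) = 1, so the symbol is -1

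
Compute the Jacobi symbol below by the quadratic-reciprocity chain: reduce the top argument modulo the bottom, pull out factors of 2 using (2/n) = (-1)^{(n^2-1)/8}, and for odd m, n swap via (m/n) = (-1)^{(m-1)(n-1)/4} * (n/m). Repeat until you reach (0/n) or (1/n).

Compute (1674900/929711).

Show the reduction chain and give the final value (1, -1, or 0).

-1

(1674900/929711): 1674900 mod 929711 = 745189, so (1674900/929711) = (745189/929711)
flip (745189/929711) -> (929711/745189): both odd, 745189 mod 4 = 1, 929711 mod 4 = 3, so the flip contributes +1; sign now +1
(929711/745189): 929711 mod 745189 = 184522, so (929711/745189) = (184522/745189)
factor out 2^1: 184522 = 2^1·92261; with 745189 mod 8 = 5, (2/745189) = -1; sign now -1; continue with (92261/745189)
flip (92261/745189) -> (745189/92261): both odd, 92261 mod 4 = 1, 745189 mod 4 = 1, so the flip contributes +1; sign now -1
(745189/92261): 745189 mod 92261 = 7101, so (745189/92261) = (7101/92261)
flip (7101/92261) -> (92261/7101): both odd, 7101 mod 4 = 1, 92261 mod 4 = 1, so the flip contributes +1; sign now -1
(92261/7101): 92261 mod 7101 = 7049, so (92261/7101) = (7049/7101)
flip (7049/7101) -> (7101/7049): both odd, 7049 mod 4 = 1, 7101 mod 4 = 1, so the flip contributes +1; sign now -1
(7101/7049): 7101 mod 7049 = 52, so (7101/7049) = (52/7049)
factor out 2^2: 52 = 2^2·13; with 7049 mod 8 = 1, (2/7049) = +1; sign now -1; continue with (13/7049)
flip (13/7049) -> (7049/13): both odd, 13 mod 4 = 1, 7049 mod 4 = 1, so the flip contributes +1; sign now -1
(7049/13): 7049 mod 13 = 3, so (7049/13) = (3/13)
flip (3/13) -> (13/3): both odd, 3 mod 4 = 3, 13 mod 4 = 1, so the flip contributes +1; sign now -1
(13/3): 13 mod 3 = 1, so (13/3) = (1/3)
reached (1/3) = 1, so the symbol is -1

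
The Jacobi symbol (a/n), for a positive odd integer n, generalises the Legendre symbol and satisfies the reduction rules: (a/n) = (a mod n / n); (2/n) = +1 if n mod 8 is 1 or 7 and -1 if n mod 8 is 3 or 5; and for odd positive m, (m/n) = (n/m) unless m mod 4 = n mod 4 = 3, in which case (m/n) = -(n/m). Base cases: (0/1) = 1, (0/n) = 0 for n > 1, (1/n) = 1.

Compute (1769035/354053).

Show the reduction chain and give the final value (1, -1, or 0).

-1

(1769035/354053): 1769035 mod 354053 = 352823, so (1769035/354053) = (352823/354053)
flip (352823/354053) -> (354053/352823): both odd, 352823 mod 4 = 3, 354053 mod 4 = 1, so the flip contributes +1; sign now +1
(354053/352823): 354053 mod 352823 = 1230, so (354053/352823) = (1230/352823)
factor out 2^1: 1230 = 2^1·615; with 352823 mod 8 = 7, (2/352823) = +1; sign now +1; continue with (615/352823)
flip (615/352823) -> (352823/615): both odd, 615 mod 4 = 3, 352823 mod 4 = 3, so the flip contributes -1; sign now -1
(352823/615): 352823 mod 615 = 428, so (352823/615) = (428/615)
factor out 2^2: 428 = 2^2·107; with 615 mod 8 = 7, (2/615) = +1; sign now -1; continue with (107/615)
flip (107/615) -> (615/107): both odd, 107 mod 4 = 3, 615 mod 4 = 3, so the flip contributes -1; sign now +1
(615/107): 615 mod 107 = 80, so (615/107) = (80/107)
factor out 2^4: 80 = 2^4·5; with 107 mod 8 = 3, (2/107) = -1; sign now +1; continue with (5/107)
flip (5/107) -> (107/5): both odd, 5 mod 4 = 1, 107 mod 4 = 3, so the flip contributes +1; sign now +1
(107/5): 107 mod 5 = 2, so (107/5) = (2/5)
factor out 2^1: 2 = 2^1·1; with 5 mod 8 = 5, (2/5) = -1; sign now -1; continue with (1/5)
reached (1/5) = 1, so the symbol is -1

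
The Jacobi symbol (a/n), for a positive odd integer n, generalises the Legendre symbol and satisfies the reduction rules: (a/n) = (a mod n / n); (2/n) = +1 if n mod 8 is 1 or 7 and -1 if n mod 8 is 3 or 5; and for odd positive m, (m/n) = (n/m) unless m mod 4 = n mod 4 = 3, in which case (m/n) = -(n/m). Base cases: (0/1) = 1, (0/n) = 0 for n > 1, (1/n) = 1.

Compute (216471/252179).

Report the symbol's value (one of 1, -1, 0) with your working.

-1

flip (216471/252179) -> (252179/216471): both odd, 216471 mod 4 = 3, 252179 mod 4 = 3, so the flip contributes -1; sign now -1
(252179/216471): 252179 mod 216471 = 35708, so (252179/216471) = (35708/216471)
factor out 2^2: 35708 = 2^2·8927; with 216471 mod 8 = 7, (2/216471) = +1; sign now -1; continue with (8927/216471)
flip (8927/216471) -> (216471/8927): both odd, 8927 mod 4 = 3, 216471 mod 4 = 3, so the flip contributes -1; sign now +1
(216471/8927): 216471 mod 8927 = 2223, so (216471/8927) = (2223/8927)
flip (2223/8927) -> (8927/2223): both odd, 2223 mod 4 = 3, 8927 mod 4 = 3, so the flip contributes -1; sign now -1
(8927/2223): 8927 mod 2223 = 35, so (8927/2223) = (35/2223)
flip (35/2223) -> (2223/35): both odd, 35 mod 4 = 3, 2223 mod 4 = 3, so the flip contributes -1; sign now +1
(2223/35): 2223 mod 35 = 18, so (2223/35) = (18/35)
factor out 2^1: 18 = 2^1·9; with 35 mod 8 = 3, (2/35) = -1; sign now -1; continue with (9/35)
flip (9/35) -> (35/9): both odd, 9 mod 4 = 1, 35 mod 4 = 3, so the flip contributes +1; sign now -1
(35/9): 35 mod 9 = 8, so (35/9) = (8/9)
factor out 2^3: 8 = 2^3·1; with 9 mod 8 = 1, (2/9) = +1; sign now -1; continue with (1/9)
reached (1/9) = 1, so the symbol is -1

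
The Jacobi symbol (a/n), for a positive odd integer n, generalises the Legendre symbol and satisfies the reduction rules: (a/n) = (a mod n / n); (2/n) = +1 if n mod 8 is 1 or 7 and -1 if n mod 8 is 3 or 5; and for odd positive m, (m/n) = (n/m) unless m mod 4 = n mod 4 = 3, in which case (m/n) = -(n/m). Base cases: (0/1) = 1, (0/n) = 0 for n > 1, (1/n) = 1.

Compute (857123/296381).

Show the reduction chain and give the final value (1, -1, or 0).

1

(857123/296381): 857123 mod 296381 = 264361, so (857123/296381) = (264361/296381)
flip (264361/296381) -> (296381/264361): both odd, 264361 mod 4 = 1, 296381 mod 4 = 1, so the flip contributes +1; sign now +1
(296381/264361): 296381 mod 264361 = 32020, so (296381/264361) = (32020/264361)
factor out 2^2: 32020 = 2^2·8005; with 264361 mod 8 = 1, (2/264361) = +1; sign now +1; continue with (8005/264361)
flip (8005/264361) -> (264361/8005): both odd, 8005 mod 4 = 1, 264361 mod 4 = 1, so the flip contributes +1; sign now +1
(264361/8005): 264361 mod 8005 = 196, so (264361/8005) = (196/8005)
factor out 2^2: 196 = 2^2·49; with 8005 mod 8 = 5, (2/8005) = -1; sign now +1; continue with (49/8005)
flip (49/8005) -> (8005/49): both odd, 49 mod 4 = 1, 8005 mod 4 = 1, so the flip contributes +1; sign now +1
(8005/49): 8005 mod 49 = 18, so (8005/49) = (18/49)
factor out 2^1: 18 = 2^1·9; with 49 mod 8 = 1, (2/49) = +1; sign now +1; continue with (9/49)
flip (9/49) -> (49/9): both odd, 9 mod 4 = 1, 49 mod 4 = 1, so the flip contributes +1; sign now +1
(49/9): 49 mod 9 = 4, so (49/9) = (4/9)
factor out 2^2: 4 = 2^2·1; with 9 mod 8 = 1, (2/9) = +1; sign now +1; continue with (1/9)
reached (1/9) = 1, so the symbol is +1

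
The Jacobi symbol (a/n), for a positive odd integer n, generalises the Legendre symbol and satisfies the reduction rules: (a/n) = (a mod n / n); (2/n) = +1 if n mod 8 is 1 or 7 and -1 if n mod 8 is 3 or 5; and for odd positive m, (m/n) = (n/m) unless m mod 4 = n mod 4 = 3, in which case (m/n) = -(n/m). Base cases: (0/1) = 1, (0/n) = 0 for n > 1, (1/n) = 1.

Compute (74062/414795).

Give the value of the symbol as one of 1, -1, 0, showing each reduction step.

factor out 2^1: 74062 = 2^1·37031; with 414795 mod 8 = 3, (2/414795) = -1; sign now -1; continue with (37031/414795)
flip (37031/414795) -> (414795/37031): both odd, 37031 mod 4 = 3, 414795 mod 4 = 3, so the flip contributes -1; sign now +1
(414795/37031): 414795 mod 37031 = 7454, so (414795/37031) = (7454/37031)
factor out 2^1: 7454 = 2^1·3727; with 37031 mod 8 = 7, (2/37031) = +1; sign now +1; continue with (3727/37031)
flip (3727/37031) -> (37031/3727): both odd, 3727 mod 4 = 3, 37031 mod 4 = 3, so the flip contributes -1; sign now -1
(37031/3727): 37031 mod 3727 = 3488, so (37031/3727) = (3488/3727)
factor out 2^5: 3488 = 2^5·109; with 3727 mod 8 = 7, (2/3727) = +1; sign now -1; continue with (109/3727)
flip (109/3727) -> (3727/109): both odd, 109 mod 4 = 1, 3727 mod 4 = 3, so the flip contributes +1; sign now -1
(3727/109): 3727 mod 109 = 21, so (3727/109) = (21/109)
flip (21/109) -> (109/21): both odd, 21 mod 4 = 1, 109 mod 4 = 1, so the flip contributes +1; sign now -1
(109/21): 109 mod 21 = 4, so (109/21) = (4/21)
factor out 2^2: 4 = 2^2·1; with 21 mod 8 = 5, (2/21) = -1; sign now -1; continue with (1/21)
reached (1/21) = 1, so the symbol is -1

-1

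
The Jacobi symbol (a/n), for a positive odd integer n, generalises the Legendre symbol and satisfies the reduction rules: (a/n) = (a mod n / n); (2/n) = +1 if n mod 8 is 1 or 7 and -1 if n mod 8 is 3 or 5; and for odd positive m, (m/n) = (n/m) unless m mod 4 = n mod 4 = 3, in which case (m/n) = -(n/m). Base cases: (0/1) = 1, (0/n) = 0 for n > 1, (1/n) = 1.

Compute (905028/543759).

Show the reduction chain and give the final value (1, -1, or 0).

0

(905028/543759) = (361269/543759)   [reduce mod 543759]
reciprocity: (361269/543759) = +1·(543759/361269) since 361269 mod 4 = 1, 543759 mod 4 = 3; sign now +1
(543759/361269) = (182490/361269)   [reduce mod 361269]
182490 = 2^1·91245; (2/361269) = -1 since 361269 mod 8 = 5, so (182490/361269) = (-1)^1·(91245/361269); sign now -1
reciprocity: (91245/361269) = +1·(361269/91245) since 91245 mod 4 = 1, 361269 mod 4 = 1; sign now -1
(361269/91245) = (87534/91245)   [reduce mod 91245]
87534 = 2^1·43767; (2/91245) = -1 since 91245 mod 8 = 5, so (87534/91245) = (-1)^1·(43767/91245); sign now +1
reciprocity: (43767/91245) = +1·(91245/43767) since 43767 mod 4 = 3, 91245 mod 4 = 1; sign now +1
(91245/43767) = (3711/43767)   [reduce mod 43767]
reciprocity: (3711/43767) = -1·(43767/3711) since 3711 mod 4 = 3, 43767 mod 4 = 3; sign now -1
(43767/3711) = (2946/3711)   [reduce mod 3711]
2946 = 2^1·1473; (2/3711) = +1 since 3711 mod 8 = 7, so (2946/3711) = (+1)^1·(1473/3711); sign now -1
reciprocity: (1473/3711) = +1·(3711/1473) since 1473 mod 4 = 1, 3711 mod 4 = 3; sign now -1
(3711/1473) = (765/1473)   [reduce mod 1473]
reciprocity: (765/1473) = +1·(1473/765) since 765 mod 4 = 1, 1473 mod 4 = 1; sign now -1
(1473/765) = (708/765)   [reduce mod 765]
708 = 2^2·177; (2/765) = -1 since 765 mod 8 = 5, so (708/765) = (-1)^2·(177/765); sign now -1
reciprocity: (177/765) = +1·(765/177) since 177 mod 4 = 1, 765 mod 4 = 1; sign now -1
(765/177) = (57/177)   [reduce mod 177]
reciprocity: (57/177) = +1·(177/57) since 57 mod 4 = 1, 177 mod 4 = 1; sign now -1
(177/57) = (6/57)   [reduce mod 57]
6 = 2^1·3; (2/57) = +1 since 57 mod 8 = 1, so (6/57) = (+1)^1·(3/57); sign now -1
reciprocity: (3/57) = +1·(57/3) since 3 mod 4 = 3, 57 mod 4 = 1; sign now -1
(57/3) = (0/3)   [reduce mod 3]
(0/3) = 0   [gcd(a, n) > 1]; final value = 0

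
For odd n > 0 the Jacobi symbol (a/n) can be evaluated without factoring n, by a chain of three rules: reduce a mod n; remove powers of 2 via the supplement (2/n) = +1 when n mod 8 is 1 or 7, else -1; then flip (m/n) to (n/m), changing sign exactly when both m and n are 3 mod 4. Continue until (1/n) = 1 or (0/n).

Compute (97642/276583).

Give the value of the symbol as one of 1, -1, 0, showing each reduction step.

97642 = 2^1·48821; (2/276583) = +1 since 276583 mod 8 = 7, so (97642/276583) = (+1)^1·(48821/276583); sign now +1
reciprocity: (48821/276583) = +1·(276583/48821) since 48821 mod 4 = 1, 276583 mod 4 = 3; sign now +1
(276583/48821) = (32478/48821)   [reduce mod 48821]
32478 = 2^1·16239; (2/48821) = -1 since 48821 mod 8 = 5, so (32478/48821) = (-1)^1·(16239/48821); sign now -1
reciprocity: (16239/48821) = +1·(48821/16239) since 16239 mod 4 = 3, 48821 mod 4 = 1; sign now -1
(48821/16239) = (104/16239)   [reduce mod 16239]
104 = 2^3·13; (2/16239) = +1 since 16239 mod 8 = 7, so (104/16239) = (+1)^3·(13/16239); sign now -1
reciprocity: (13/16239) = +1·(16239/13) since 13 mod 4 = 1, 16239 mod 4 = 3; sign now -1
(16239/13) = (2/13)   [reduce mod 13]
2 = 2^1·1; (2/13) = -1 since 13 mod 8 = 5, so (2/13) = (-1)^1·(1/13); sign now +1
(1/13) = 1; final value = sign = +1

1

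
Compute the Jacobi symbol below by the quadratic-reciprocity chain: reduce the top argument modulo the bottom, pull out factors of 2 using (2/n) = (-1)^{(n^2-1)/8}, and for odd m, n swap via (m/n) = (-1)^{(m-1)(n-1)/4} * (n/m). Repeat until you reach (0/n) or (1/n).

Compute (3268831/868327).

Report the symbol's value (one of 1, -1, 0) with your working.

(3268831/868327) = (663850/868327)   [reduce mod 868327]
663850 = 2^1·331925; (2/868327) = +1 since 868327 mod 8 = 7, so (663850/868327) = (+1)^1·(331925/868327); sign now +1
reciprocity: (331925/868327) = +1·(868327/331925) since 331925 mod 4 = 1, 868327 mod 4 = 3; sign now +1
(868327/331925) = (204477/331925)   [reduce mod 331925]
reciprocity: (204477/331925) = +1·(331925/204477) since 204477 mod 4 = 1, 331925 mod 4 = 1; sign now +1
(331925/204477) = (127448/204477)   [reduce mod 204477]
127448 = 2^3·15931; (2/204477) = -1 since 204477 mod 8 = 5, so (127448/204477) = (-1)^3·(15931/204477); sign now -1
reciprocity: (15931/204477) = +1·(204477/15931) since 15931 mod 4 = 3, 204477 mod 4 = 1; sign now -1
(204477/15931) = (13305/15931)   [reduce mod 15931]
reciprocity: (13305/15931) = +1·(15931/13305) since 13305 mod 4 = 1, 15931 mod 4 = 3; sign now -1
(15931/13305) = (2626/13305)   [reduce mod 13305]
2626 = 2^1·1313; (2/13305) = +1 since 13305 mod 8 = 1, so (2626/13305) = (+1)^1·(1313/13305); sign now -1
reciprocity: (1313/13305) = +1·(13305/1313) since 1313 mod 4 = 1, 13305 mod 4 = 1; sign now -1
(13305/1313) = (175/1313)   [reduce mod 1313]
reciprocity: (175/1313) = +1·(1313/175) since 175 mod 4 = 3, 1313 mod 4 = 1; sign now -1
(1313/175) = (88/175)   [reduce mod 175]
88 = 2^3·11; (2/175) = +1 since 175 mod 8 = 7, so (88/175) = (+1)^3·(11/175); sign now -1
reciprocity: (11/175) = -1·(175/11) since 11 mod 4 = 3, 175 mod 4 = 3; sign now +1
(175/11) = (10/11)   [reduce mod 11]
10 = 2^1·5; (2/11) = -1 since 11 mod 8 = 3, so (10/11) = (-1)^1·(5/11); sign now -1
reciprocity: (5/11) = +1·(11/5) since 5 mod 4 = 1, 11 mod 4 = 3; sign now -1
(11/5) = (1/5)   [reduce mod 5]
(1/5) = 1; final value = sign = -1

-1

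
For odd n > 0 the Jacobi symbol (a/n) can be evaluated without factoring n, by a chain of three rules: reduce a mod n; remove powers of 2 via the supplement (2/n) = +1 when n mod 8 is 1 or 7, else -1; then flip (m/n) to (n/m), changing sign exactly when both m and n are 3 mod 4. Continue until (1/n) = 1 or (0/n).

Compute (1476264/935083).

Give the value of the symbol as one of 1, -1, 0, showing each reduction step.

(1476264/935083): 1476264 mod 935083 = 541181, so (1476264/935083) = (541181/935083)
flip (541181/935083) -> (935083/541181): both odd, 541181 mod 4 = 1, 935083 mod 4 = 3, so the flip contributes +1; sign now +1
(935083/541181): 935083 mod 541181 = 393902, so (935083/541181) = (393902/541181)
factor out 2^1: 393902 = 2^1·196951; with 541181 mod 8 = 5, (2/541181) = -1; sign now -1; continue with (196951/541181)
flip (196951/541181) -> (541181/196951): both odd, 196951 mod 4 = 3, 541181 mod 4 = 1, so the flip contributes +1; sign now -1
(541181/196951): 541181 mod 196951 = 147279, so (541181/196951) = (147279/196951)
flip (147279/196951) -> (196951/147279): both odd, 147279 mod 4 = 3, 196951 mod 4 = 3, so the flip contributes -1; sign now +1
(196951/147279): 196951 mod 147279 = 49672, so (196951/147279) = (49672/147279)
factor out 2^3: 49672 = 2^3·6209; with 147279 mod 8 = 7, (2/147279) = +1; sign now +1; continue with (6209/147279)
flip (6209/147279) -> (147279/6209): both odd, 6209 mod 4 = 1, 147279 mod 4 = 3, so the flip contributes +1; sign now +1
(147279/6209): 147279 mod 6209 = 4472, so (147279/6209) = (4472/6209)
factor out 2^3: 4472 = 2^3·559; with 6209 mod 8 = 1, (2/6209) = +1; sign now +1; continue with (559/6209)
flip (559/6209) -> (6209/559): both odd, 559 mod 4 = 3, 6209 mod 4 = 1, so the flip contributes +1; sign now +1
(6209/559): 6209 mod 559 = 60, so (6209/559) = (60/559)
factor out 2^2: 60 = 2^2·15; with 559 mod 8 = 7, (2/559) = +1; sign now +1; continue with (15/559)
flip (15/559) -> (559/15): both odd, 15 mod 4 = 3, 559 mod 4 = 3, so the flip contributes -1; sign now -1
(559/15): 559 mod 15 = 4, so (559/15) = (4/15)
factor out 2^2: 4 = 2^2·1; with 15 mod 8 = 7, (2/15) = +1; sign now -1; continue with (1/15)
reached (1/15) = 1, so the symbol is -1

-1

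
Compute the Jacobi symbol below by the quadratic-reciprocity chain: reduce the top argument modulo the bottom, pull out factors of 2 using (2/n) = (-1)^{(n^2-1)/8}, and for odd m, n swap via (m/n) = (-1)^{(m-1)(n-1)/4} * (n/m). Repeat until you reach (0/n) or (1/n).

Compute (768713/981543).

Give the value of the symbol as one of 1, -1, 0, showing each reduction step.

reciprocity: (768713/981543) = +1·(981543/768713) since 768713 mod 4 = 1, 981543 mod 4 = 3; sign now +1
(981543/768713) = (212830/768713)   [reduce mod 768713]
212830 = 2^1·106415; (2/768713) = +1 since 768713 mod 8 = 1, so (212830/768713) = (+1)^1·(106415/768713); sign now +1
reciprocity: (106415/768713) = +1·(768713/106415) since 106415 mod 4 = 3, 768713 mod 4 = 1; sign now +1
(768713/106415) = (23808/106415)   [reduce mod 106415]
23808 = 2^8·93; (2/106415) = +1 since 106415 mod 8 = 7, so (23808/106415) = (+1)^8·(93/106415); sign now +1
reciprocity: (93/106415) = +1·(106415/93) since 93 mod 4 = 1, 106415 mod 4 = 3; sign now +1
(106415/93) = (23/93)   [reduce mod 93]
reciprocity: (23/93) = +1·(93/23) since 23 mod 4 = 3, 93 mod 4 = 1; sign now +1
(93/23) = (1/23)   [reduce mod 23]
(1/23) = 1; final value = sign = +1

1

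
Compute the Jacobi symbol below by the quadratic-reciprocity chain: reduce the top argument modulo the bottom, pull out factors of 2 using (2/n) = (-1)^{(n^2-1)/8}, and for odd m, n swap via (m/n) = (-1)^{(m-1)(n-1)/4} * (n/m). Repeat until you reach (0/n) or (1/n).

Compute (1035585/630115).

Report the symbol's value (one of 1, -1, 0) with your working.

0

(1035585/630115) = (405470/630115)   [reduce mod 630115]
405470 = 2^1·202735; (2/630115) = -1 since 630115 mod 8 = 3, so (405470/630115) = (-1)^1·(202735/630115); sign now -1
reciprocity: (202735/630115) = -1·(630115/202735) since 202735 mod 4 = 3, 630115 mod 4 = 3; sign now +1
(630115/202735) = (21910/202735)   [reduce mod 202735]
21910 = 2^1·10955; (2/202735) = +1 since 202735 mod 8 = 7, so (21910/202735) = (+1)^1·(10955/202735); sign now +1
reciprocity: (10955/202735) = -1·(202735/10955) since 10955 mod 4 = 3, 202735 mod 4 = 3; sign now -1
(202735/10955) = (5545/10955)   [reduce mod 10955]
reciprocity: (5545/10955) = +1·(10955/5545) since 5545 mod 4 = 1, 10955 mod 4 = 3; sign now -1
(10955/5545) = (5410/5545)   [reduce mod 5545]
5410 = 2^1·2705; (2/5545) = +1 since 5545 mod 8 = 1, so (5410/5545) = (+1)^1·(2705/5545); sign now -1
reciprocity: (2705/5545) = +1·(5545/2705) since 2705 mod 4 = 1, 5545 mod 4 = 1; sign now -1
(5545/2705) = (135/2705)   [reduce mod 2705]
reciprocity: (135/2705) = +1·(2705/135) since 135 mod 4 = 3, 2705 mod 4 = 1; sign now -1
(2705/135) = (5/135)   [reduce mod 135]
reciprocity: (5/135) = +1·(135/5) since 5 mod 4 = 1, 135 mod 4 = 3; sign now -1
(135/5) = (0/5)   [reduce mod 5]
(0/5) = 0   [gcd(a, n) > 1]; final value = 0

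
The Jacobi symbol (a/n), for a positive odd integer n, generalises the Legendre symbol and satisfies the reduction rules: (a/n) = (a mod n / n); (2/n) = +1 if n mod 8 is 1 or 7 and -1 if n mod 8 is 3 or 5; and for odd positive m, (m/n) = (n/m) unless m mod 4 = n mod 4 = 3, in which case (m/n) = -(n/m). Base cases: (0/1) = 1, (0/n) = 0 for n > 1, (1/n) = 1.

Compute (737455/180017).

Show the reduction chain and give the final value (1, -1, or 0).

(737455/180017) = (17387/180017)   [reduce mod 180017]
reciprocity: (17387/180017) = +1·(180017/17387) since 17387 mod 4 = 3, 180017 mod 4 = 1; sign now +1
(180017/17387) = (6147/17387)   [reduce mod 17387]
reciprocity: (6147/17387) = -1·(17387/6147) since 6147 mod 4 = 3, 17387 mod 4 = 3; sign now -1
(17387/6147) = (5093/6147)   [reduce mod 6147]
reciprocity: (5093/6147) = +1·(6147/5093) since 5093 mod 4 = 1, 6147 mod 4 = 3; sign now -1
(6147/5093) = (1054/5093)   [reduce mod 5093]
1054 = 2^1·527; (2/5093) = -1 since 5093 mod 8 = 5, so (1054/5093) = (-1)^1·(527/5093); sign now +1
reciprocity: (527/5093) = +1·(5093/527) since 527 mod 4 = 3, 5093 mod 4 = 1; sign now +1
(5093/527) = (350/527)   [reduce mod 527]
350 = 2^1·175; (2/527) = +1 since 527 mod 8 = 7, so (350/527) = (+1)^1·(175/527); sign now +1
reciprocity: (175/527) = -1·(527/175) since 175 mod 4 = 3, 527 mod 4 = 3; sign now -1
(527/175) = (2/175)   [reduce mod 175]
2 = 2^1·1; (2/175) = +1 since 175 mod 8 = 7, so (2/175) = (+1)^1·(1/175); sign now -1
(1/175) = 1; final value = sign = -1

-1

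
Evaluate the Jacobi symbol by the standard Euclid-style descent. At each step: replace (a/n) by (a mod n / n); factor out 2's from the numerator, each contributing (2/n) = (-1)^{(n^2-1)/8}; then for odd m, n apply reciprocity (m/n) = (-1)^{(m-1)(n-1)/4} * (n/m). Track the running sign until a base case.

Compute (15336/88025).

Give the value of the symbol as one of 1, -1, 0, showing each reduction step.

1

factor out 2^3: 15336 = 2^3·1917; with 88025 mod 8 = 1, (2/88025) = +1; sign now +1; continue with (1917/88025)
flip (1917/88025) -> (88025/1917): both odd, 1917 mod 4 = 1, 88025 mod 4 = 1, so the flip contributes +1; sign now +1
(88025/1917): 88025 mod 1917 = 1760, so (88025/1917) = (1760/1917)
factor out 2^5: 1760 = 2^5·55; with 1917 mod 8 = 5, (2/1917) = -1; sign now -1; continue with (55/1917)
flip (55/1917) -> (1917/55): both odd, 55 mod 4 = 3, 1917 mod 4 = 1, so the flip contributes +1; sign now -1
(1917/55): 1917 mod 55 = 47, so (1917/55) = (47/55)
flip (47/55) -> (55/47): both odd, 47 mod 4 = 3, 55 mod 4 = 3, so the flip contributes -1; sign now +1
(55/47): 55 mod 47 = 8, so (55/47) = (8/47)
factor out 2^3: 8 = 2^3·1; with 47 mod 8 = 7, (2/47) = +1; sign now +1; continue with (1/47)
reached (1/47) = 1, so the symbol is +1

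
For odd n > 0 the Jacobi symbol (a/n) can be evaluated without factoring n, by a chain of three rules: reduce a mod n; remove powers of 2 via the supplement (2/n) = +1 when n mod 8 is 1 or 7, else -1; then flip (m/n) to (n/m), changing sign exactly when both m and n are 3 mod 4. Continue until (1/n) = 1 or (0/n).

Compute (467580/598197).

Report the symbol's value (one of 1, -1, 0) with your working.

0

factor out 2^2: 467580 = 2^2·116895; with 598197 mod 8 = 5, (2/598197) = -1; sign now +1; continue with (116895/598197)
flip (116895/598197) -> (598197/116895): both odd, 116895 mod 4 = 3, 598197 mod 4 = 1, so the flip contributes +1; sign now +1
(598197/116895): 598197 mod 116895 = 13722, so (598197/116895) = (13722/116895)
factor out 2^1: 13722 = 2^1·6861; with 116895 mod 8 = 7, (2/116895) = +1; sign now +1; continue with (6861/116895)
flip (6861/116895) -> (116895/6861): both odd, 6861 mod 4 = 1, 116895 mod 4 = 3, so the flip contributes +1; sign now +1
(116895/6861): 116895 mod 6861 = 258, so (116895/6861) = (258/6861)
factor out 2^1: 258 = 2^1·129; with 6861 mod 8 = 5, (2/6861) = -1; sign now -1; continue with (129/6861)
flip (129/6861) -> (6861/129): both odd, 129 mod 4 = 1, 6861 mod 4 = 1, so the flip contributes +1; sign now -1
(6861/129): 6861 mod 129 = 24, so (6861/129) = (24/129)
factor out 2^3: 24 = 2^3·3; with 129 mod 8 = 1, (2/129) = +1; sign now -1; continue with (3/129)
flip (3/129) -> (129/3): both odd, 3 mod 4 = 3, 129 mod 4 = 1, so the flip contributes +1; sign now -1
(129/3): 129 mod 3 = 0, so (129/3) = (0/3)
reached (0/3); gcd(a, n) > 1, so (0/3) = 0 and the symbol is 0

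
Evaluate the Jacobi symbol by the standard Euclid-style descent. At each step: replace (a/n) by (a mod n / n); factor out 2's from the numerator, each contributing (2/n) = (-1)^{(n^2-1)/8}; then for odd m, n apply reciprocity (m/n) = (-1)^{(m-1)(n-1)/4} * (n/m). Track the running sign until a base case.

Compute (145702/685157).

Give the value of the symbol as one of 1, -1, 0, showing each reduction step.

145702 = 2^1·72851; (2/685157) = -1 since 685157 mod 8 = 5, so (145702/685157) = (-1)^1·(72851/685157); sign now -1
reciprocity: (72851/685157) = +1·(685157/72851) since 72851 mod 4 = 3, 685157 mod 4 = 1; sign now -1
(685157/72851) = (29498/72851)   [reduce mod 72851]
29498 = 2^1·14749; (2/72851) = -1 since 72851 mod 8 = 3, so (29498/72851) = (-1)^1·(14749/72851); sign now +1
reciprocity: (14749/72851) = +1·(72851/14749) since 14749 mod 4 = 1, 72851 mod 4 = 3; sign now +1
(72851/14749) = (13855/14749)   [reduce mod 14749]
reciprocity: (13855/14749) = +1·(14749/13855) since 13855 mod 4 = 3, 14749 mod 4 = 1; sign now +1
(14749/13855) = (894/13855)   [reduce mod 13855]
894 = 2^1·447; (2/13855) = +1 since 13855 mod 8 = 7, so (894/13855) = (+1)^1·(447/13855); sign now +1
reciprocity: (447/13855) = -1·(13855/447) since 447 mod 4 = 3, 13855 mod 4 = 3; sign now -1
(13855/447) = (445/447)   [reduce mod 447]
reciprocity: (445/447) = +1·(447/445) since 445 mod 4 = 1, 447 mod 4 = 3; sign now -1
(447/445) = (2/445)   [reduce mod 445]
2 = 2^1·1; (2/445) = -1 since 445 mod 8 = 5, so (2/445) = (-1)^1·(1/445); sign now +1
(1/445) = 1; final value = sign = +1

1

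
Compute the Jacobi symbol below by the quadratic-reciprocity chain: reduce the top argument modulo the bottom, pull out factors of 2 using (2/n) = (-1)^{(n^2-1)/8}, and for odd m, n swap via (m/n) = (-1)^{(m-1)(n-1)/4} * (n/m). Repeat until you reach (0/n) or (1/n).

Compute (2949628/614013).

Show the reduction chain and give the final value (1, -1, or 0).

(2949628/614013): 2949628 mod 614013 = 493576, so (2949628/614013) = (493576/614013)
factor out 2^3: 493576 = 2^3·61697; with 614013 mod 8 = 5, (2/614013) = -1; sign now -1; continue with (61697/614013)
flip (61697/614013) -> (614013/61697): both odd, 61697 mod 4 = 1, 614013 mod 4 = 1, so the flip contributes +1; sign now -1
(614013/61697): 614013 mod 61697 = 58740, so (614013/61697) = (58740/61697)
factor out 2^2: 58740 = 2^2·14685; with 61697 mod 8 = 1, (2/61697) = +1; sign now -1; continue with (14685/61697)
flip (14685/61697) -> (61697/14685): both odd, 14685 mod 4 = 1, 61697 mod 4 = 1, so the flip contributes +1; sign now -1
(61697/14685): 61697 mod 14685 = 2957, so (61697/14685) = (2957/14685)
flip (2957/14685) -> (14685/2957): both odd, 2957 mod 4 = 1, 14685 mod 4 = 1, so the flip contributes +1; sign now -1
(14685/2957): 14685 mod 2957 = 2857, so (14685/2957) = (2857/2957)
flip (2857/2957) -> (2957/2857): both odd, 2857 mod 4 = 1, 2957 mod 4 = 1, so the flip contributes +1; sign now -1
(2957/2857): 2957 mod 2857 = 100, so (2957/2857) = (100/2857)
factor out 2^2: 100 = 2^2·25; with 2857 mod 8 = 1, (2/2857) = +1; sign now -1; continue with (25/2857)
flip (25/2857) -> (2857/25): both odd, 25 mod 4 = 1, 2857 mod 4 = 1, so the flip contributes +1; sign now -1
(2857/25): 2857 mod 25 = 7, so (2857/25) = (7/25)
flip (7/25) -> (25/7): both odd, 7 mod 4 = 3, 25 mod 4 = 1, so the flip contributes +1; sign now -1
(25/7): 25 mod 7 = 4, so (25/7) = (4/7)
factor out 2^2: 4 = 2^2·1; with 7 mod 8 = 7, (2/7) = +1; sign now -1; continue with (1/7)
reached (1/7) = 1, so the symbol is -1

-1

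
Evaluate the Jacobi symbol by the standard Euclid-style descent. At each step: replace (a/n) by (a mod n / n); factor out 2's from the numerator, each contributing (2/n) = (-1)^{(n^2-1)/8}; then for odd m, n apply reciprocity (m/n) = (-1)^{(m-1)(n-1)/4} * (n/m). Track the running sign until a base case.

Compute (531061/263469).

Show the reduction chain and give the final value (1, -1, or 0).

(531061/263469) = (4123/263469)   [reduce mod 263469]
reciprocity: (4123/263469) = +1·(263469/4123) since 4123 mod 4 = 3, 263469 mod 4 = 1; sign now +1
(263469/4123) = (3720/4123)   [reduce mod 4123]
3720 = 2^3·465; (2/4123) = -1 since 4123 mod 8 = 3, so (3720/4123) = (-1)^3·(465/4123); sign now -1
reciprocity: (465/4123) = +1·(4123/465) since 465 mod 4 = 1, 4123 mod 4 = 3; sign now -1
(4123/465) = (403/465)   [reduce mod 465]
reciprocity: (403/465) = +1·(465/403) since 403 mod 4 = 3, 465 mod 4 = 1; sign now -1
(465/403) = (62/403)   [reduce mod 403]
62 = 2^1·31; (2/403) = -1 since 403 mod 8 = 3, so (62/403) = (-1)^1·(31/403); sign now +1
reciprocity: (31/403) = -1·(403/31) since 31 mod 4 = 3, 403 mod 4 = 3; sign now -1
(403/31) = (0/31)   [reduce mod 31]
(0/31) = 0   [gcd(a, n) > 1]; final value = 0

0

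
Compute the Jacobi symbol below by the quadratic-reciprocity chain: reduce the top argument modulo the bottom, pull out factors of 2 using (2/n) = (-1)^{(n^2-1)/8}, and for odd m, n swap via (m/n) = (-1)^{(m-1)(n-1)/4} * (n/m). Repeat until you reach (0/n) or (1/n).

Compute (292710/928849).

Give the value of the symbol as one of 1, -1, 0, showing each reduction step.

-1

factor out 2^1: 292710 = 2^1·146355; with 928849 mod 8 = 1, (2/928849) = +1; sign now +1; continue with (146355/928849)
flip (146355/928849) -> (928849/146355): both odd, 146355 mod 4 = 3, 928849 mod 4 = 1, so the flip contributes +1; sign now +1
(928849/146355): 928849 mod 146355 = 50719, so (928849/146355) = (50719/146355)
flip (50719/146355) -> (146355/50719): both odd, 50719 mod 4 = 3, 146355 mod 4 = 3, so the flip contributes -1; sign now -1
(146355/50719): 146355 mod 50719 = 44917, so (146355/50719) = (44917/50719)
flip (44917/50719) -> (50719/44917): both odd, 44917 mod 4 = 1, 50719 mod 4 = 3, so the flip contributes +1; sign now -1
(50719/44917): 50719 mod 44917 = 5802, so (50719/44917) = (5802/44917)
factor out 2^1: 5802 = 2^1·2901; with 44917 mod 8 = 5, (2/44917) = -1; sign now +1; continue with (2901/44917)
flip (2901/44917) -> (44917/2901): both odd, 2901 mod 4 = 1, 44917 mod 4 = 1, so the flip contributes +1; sign now +1
(44917/2901): 44917 mod 2901 = 1402, so (44917/2901) = (1402/2901)
factor out 2^1: 1402 = 2^1·701; with 2901 mod 8 = 5, (2/2901) = -1; sign now -1; continue with (701/2901)
flip (701/2901) -> (2901/701): both odd, 701 mod 4 = 1, 2901 mod 4 = 1, so the flip contributes +1; sign now -1
(2901/701): 2901 mod 701 = 97, so (2901/701) = (97/701)
flip (97/701) -> (701/97): both odd, 97 mod 4 = 1, 701 mod 4 = 1, so the flip contributes +1; sign now -1
(701/97): 701 mod 97 = 22, so (701/97) = (22/97)
factor out 2^1: 22 = 2^1·11; with 97 mod 8 = 1, (2/97) = +1; sign now -1; continue with (11/97)
flip (11/97) -> (97/11): both odd, 11 mod 4 = 3, 97 mod 4 = 1, so the flip contributes +1; sign now -1
(97/11): 97 mod 11 = 9, so (97/11) = (9/11)
flip (9/11) -> (11/9): both odd, 9 mod 4 = 1, 11 mod 4 = 3, so the flip contributes +1; sign now -1
(11/9): 11 mod 9 = 2, so (11/9) = (2/9)
factor out 2^1: 2 = 2^1·1; with 9 mod 8 = 1, (2/9) = +1; sign now -1; continue with (1/9)
reached (1/9) = 1, so the symbol is -1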